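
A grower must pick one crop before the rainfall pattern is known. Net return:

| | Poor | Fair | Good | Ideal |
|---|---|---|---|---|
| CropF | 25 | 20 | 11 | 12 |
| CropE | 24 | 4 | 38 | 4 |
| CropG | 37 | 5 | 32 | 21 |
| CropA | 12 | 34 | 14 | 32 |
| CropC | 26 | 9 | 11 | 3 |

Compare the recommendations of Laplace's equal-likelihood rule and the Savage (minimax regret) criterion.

Row averages: CropF=17, CropE=17.5, CropG=23.75, CropA=23, CropC=12.25
Highest average = 23.75 → CropG.
Column bests: Poor=37, Fair=34, Good=38, Ideal=32.
CropF regrets: 12, 14, 27, 20 → max 27
CropE regrets: 13, 30, 0, 28 → max 30
CropG regrets: 0, 29, 6, 11 → max 29
CropA regrets: 25, 0, 24, 0 → max 25
CropC regrets: 11, 25, 27, 29 → max 29
Smallest max regret = 25 → CropA.

laplace → CropG; minimax regret → CropA (disagree)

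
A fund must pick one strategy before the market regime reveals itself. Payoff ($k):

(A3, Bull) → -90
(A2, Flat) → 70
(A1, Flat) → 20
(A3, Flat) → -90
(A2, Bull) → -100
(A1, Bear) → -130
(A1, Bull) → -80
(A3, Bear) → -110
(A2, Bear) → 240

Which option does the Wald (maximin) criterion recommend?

Row minima: A1=-130, A2=-100, A3=-110
Best worst-case = -100 → A2.

A2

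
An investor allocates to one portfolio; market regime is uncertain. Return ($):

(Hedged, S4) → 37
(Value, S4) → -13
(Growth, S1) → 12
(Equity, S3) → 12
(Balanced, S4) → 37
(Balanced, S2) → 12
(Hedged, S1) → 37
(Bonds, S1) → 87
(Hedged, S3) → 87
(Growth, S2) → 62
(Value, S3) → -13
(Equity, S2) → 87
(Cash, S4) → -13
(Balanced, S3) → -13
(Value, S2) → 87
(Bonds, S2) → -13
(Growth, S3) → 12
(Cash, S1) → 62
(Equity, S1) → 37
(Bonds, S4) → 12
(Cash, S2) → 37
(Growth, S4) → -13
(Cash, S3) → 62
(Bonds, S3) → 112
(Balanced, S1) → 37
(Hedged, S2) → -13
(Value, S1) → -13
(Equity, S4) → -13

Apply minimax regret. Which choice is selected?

Column bests: S1=87, S2=87, S3=112, S4=37.
Value regrets: 100, 0, 125, 50 → max 125
Growth regrets: 75, 25, 100, 50 → max 100
Cash regrets: 25, 50, 50, 50 → max 50
Equity regrets: 50, 0, 100, 50 → max 100
Hedged regrets: 50, 100, 25, 0 → max 100
Balanced regrets: 50, 75, 125, 0 → max 125
Bonds regrets: 0, 100, 0, 25 → max 100
Smallest max regret = 50 → Cash.

Cash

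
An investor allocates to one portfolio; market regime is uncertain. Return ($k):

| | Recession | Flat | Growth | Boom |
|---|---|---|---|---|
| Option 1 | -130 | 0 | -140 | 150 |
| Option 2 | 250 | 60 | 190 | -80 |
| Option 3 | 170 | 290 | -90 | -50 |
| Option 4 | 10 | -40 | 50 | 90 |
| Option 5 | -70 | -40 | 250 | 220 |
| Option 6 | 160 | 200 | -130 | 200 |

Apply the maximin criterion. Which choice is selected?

Row minima: Option 1=-140, Option 2=-80, Option 3=-90, Option 4=-40, Option 5=-70, Option 6=-130
Best worst-case = -40 → Option 4.

Option 4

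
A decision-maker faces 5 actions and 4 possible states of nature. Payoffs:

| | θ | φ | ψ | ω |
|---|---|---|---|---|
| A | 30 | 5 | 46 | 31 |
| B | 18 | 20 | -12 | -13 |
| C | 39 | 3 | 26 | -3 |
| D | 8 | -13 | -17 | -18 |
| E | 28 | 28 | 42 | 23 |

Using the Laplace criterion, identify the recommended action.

Row averages: A=28, B=3.25, C=16.25, D=-10, E=30.25
Highest average = 30.25 → E.

E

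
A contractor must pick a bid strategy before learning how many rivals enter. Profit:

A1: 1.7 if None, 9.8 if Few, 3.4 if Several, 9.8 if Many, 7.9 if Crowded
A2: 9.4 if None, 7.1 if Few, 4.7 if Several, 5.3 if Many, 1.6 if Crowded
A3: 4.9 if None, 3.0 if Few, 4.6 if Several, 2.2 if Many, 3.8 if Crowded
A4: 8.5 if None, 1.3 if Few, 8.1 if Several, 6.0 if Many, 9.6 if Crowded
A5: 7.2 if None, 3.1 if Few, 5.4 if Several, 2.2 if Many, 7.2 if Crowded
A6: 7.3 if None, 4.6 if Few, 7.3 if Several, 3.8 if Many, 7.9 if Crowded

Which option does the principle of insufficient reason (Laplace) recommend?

A4

Row averages: A1=6.52, A2=5.62, A3=3.7, A4=6.7, A5=5.02, A6=6.18
Highest average = 6.7 → A4.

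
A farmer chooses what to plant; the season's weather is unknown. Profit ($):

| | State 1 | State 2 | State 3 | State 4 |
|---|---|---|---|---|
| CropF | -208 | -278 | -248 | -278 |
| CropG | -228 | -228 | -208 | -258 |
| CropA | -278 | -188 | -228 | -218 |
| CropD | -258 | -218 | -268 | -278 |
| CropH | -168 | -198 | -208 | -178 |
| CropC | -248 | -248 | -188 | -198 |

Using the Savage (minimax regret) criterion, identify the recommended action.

Column bests: State 1=-168, State 2=-188, State 3=-188, State 4=-178.
CropF regrets: 40, 90, 60, 100 → max 100
CropG regrets: 60, 40, 20, 80 → max 80
CropA regrets: 110, 0, 40, 40 → max 110
CropD regrets: 90, 30, 80, 100 → max 100
CropH regrets: 0, 10, 20, 0 → max 20
CropC regrets: 80, 60, 0, 20 → max 80
Smallest max regret = 20 → CropH.

CropH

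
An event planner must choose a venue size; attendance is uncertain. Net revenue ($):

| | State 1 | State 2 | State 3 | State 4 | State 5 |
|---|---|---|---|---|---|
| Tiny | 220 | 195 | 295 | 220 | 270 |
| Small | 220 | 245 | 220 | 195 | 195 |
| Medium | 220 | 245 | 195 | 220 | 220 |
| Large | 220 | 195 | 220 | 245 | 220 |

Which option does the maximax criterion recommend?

Tiny

Row maxima: Tiny=295, Small=245, Medium=245, Large=245
Best best-case = 295 → Tiny.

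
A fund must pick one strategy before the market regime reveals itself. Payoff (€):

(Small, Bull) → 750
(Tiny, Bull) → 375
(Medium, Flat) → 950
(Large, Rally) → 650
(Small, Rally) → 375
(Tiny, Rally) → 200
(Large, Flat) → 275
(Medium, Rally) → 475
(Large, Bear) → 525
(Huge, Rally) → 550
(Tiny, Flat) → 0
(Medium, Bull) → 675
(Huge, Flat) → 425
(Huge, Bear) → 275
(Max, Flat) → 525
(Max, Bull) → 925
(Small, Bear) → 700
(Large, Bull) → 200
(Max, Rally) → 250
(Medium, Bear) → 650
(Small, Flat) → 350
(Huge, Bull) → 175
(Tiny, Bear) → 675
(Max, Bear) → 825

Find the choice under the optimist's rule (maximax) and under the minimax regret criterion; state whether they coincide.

Row maxima: Tiny=675, Small=750, Medium=950, Large=650, Huge=550, Max=925
Best best-case = 950 → Medium.
Column bests: Bear=825, Flat=950, Bull=925, Rally=650.
Tiny regrets: 150, 950, 550, 450 → max 950
Small regrets: 125, 600, 175, 275 → max 600
Medium regrets: 175, 0, 250, 175 → max 250
Large regrets: 300, 675, 725, 0 → max 725
Huge regrets: 550, 525, 750, 100 → max 750
Max regrets: 0, 425, 0, 400 → max 425
Smallest max regret = 250 → Medium.

maximax → Medium; minimax regret → Medium (agree)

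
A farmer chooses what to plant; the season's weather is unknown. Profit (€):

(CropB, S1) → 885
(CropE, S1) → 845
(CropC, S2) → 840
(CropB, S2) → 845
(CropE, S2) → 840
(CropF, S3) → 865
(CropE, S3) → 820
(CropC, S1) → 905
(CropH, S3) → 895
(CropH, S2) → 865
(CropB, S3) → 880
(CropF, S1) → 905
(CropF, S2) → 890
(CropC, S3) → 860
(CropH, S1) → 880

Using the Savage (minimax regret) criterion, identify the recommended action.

CropH

Column bests: S1=905, S2=890, S3=895.
CropC regrets: 0, 50, 35 → max 50
CropH regrets: 25, 25, 0 → max 25
CropF regrets: 0, 0, 30 → max 30
CropB regrets: 20, 45, 15 → max 45
CropE regrets: 60, 50, 75 → max 75
Smallest max regret = 25 → CropH.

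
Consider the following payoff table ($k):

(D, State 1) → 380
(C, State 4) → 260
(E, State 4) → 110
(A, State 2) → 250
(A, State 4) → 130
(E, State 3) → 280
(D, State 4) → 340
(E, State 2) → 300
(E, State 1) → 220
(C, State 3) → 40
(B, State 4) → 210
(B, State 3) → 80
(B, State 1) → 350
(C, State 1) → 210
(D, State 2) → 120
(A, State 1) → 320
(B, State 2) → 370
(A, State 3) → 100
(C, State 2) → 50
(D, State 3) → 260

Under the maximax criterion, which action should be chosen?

D

Row maxima: A=320, B=370, C=260, D=380, E=300
Best best-case = 380 → D.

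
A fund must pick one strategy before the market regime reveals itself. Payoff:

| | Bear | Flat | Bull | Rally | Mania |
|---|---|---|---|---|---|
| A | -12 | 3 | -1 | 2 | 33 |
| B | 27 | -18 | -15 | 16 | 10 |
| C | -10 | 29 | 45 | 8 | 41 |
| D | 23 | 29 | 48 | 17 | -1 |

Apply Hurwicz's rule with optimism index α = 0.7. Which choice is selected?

D

A: 0.7·33 + 0.3·(-12) = 19.5
B: 0.7·27 + 0.3·(-18) = 13.5
C: 0.7·45 + 0.3·(-10) = 28.5
D: 0.7·48 + 0.3·(-1) = 33.3
Highest Hurwicz score = 33.3 → D.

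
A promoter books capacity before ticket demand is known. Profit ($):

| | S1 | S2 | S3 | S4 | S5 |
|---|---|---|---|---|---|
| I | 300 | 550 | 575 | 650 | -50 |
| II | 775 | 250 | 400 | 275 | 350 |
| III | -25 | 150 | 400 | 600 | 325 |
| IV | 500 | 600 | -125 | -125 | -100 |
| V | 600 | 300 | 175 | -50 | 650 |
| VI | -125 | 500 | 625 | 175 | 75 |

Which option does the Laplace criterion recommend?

II

Row averages: I=405, II=410, III=290, IV=150, V=335, VI=250
Highest average = 410 → II.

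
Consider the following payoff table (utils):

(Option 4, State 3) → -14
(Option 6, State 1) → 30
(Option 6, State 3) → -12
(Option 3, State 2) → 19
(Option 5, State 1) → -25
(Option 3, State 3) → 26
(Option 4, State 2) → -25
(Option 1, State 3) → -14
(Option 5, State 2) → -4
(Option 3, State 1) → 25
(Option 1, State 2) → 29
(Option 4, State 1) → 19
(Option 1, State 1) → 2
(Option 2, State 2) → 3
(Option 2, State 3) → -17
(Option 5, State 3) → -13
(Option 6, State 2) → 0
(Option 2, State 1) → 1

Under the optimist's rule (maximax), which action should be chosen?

Option 6

Row maxima: Option 1=29, Option 2=3, Option 3=26, Option 4=19, Option 5=-4, Option 6=30
Best best-case = 30 → Option 6.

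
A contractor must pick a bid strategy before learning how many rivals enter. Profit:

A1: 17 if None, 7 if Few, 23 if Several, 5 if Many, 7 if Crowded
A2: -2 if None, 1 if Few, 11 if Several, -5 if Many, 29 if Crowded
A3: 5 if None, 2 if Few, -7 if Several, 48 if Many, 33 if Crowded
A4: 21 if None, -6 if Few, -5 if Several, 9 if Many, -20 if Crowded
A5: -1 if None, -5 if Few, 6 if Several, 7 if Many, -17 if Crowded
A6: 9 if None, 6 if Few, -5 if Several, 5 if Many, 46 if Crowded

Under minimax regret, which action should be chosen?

Column bests: None=21, Few=7, Several=23, Many=48, Crowded=46.
A1 regrets: 4, 0, 0, 43, 39 → max 43
A2 regrets: 23, 6, 12, 53, 17 → max 53
A3 regrets: 16, 5, 30, 0, 13 → max 30
A4 regrets: 0, 13, 28, 39, 66 → max 66
A5 regrets: 22, 12, 17, 41, 63 → max 63
A6 regrets: 12, 1, 28, 43, 0 → max 43
Smallest max regret = 30 → A3.

A3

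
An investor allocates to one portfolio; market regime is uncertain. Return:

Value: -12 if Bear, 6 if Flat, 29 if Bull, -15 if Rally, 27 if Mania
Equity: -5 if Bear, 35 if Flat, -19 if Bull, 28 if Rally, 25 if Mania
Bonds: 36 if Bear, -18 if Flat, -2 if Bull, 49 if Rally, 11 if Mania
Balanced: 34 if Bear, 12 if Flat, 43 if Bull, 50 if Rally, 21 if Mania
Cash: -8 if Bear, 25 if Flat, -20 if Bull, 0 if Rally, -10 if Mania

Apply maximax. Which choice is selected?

Balanced

Row maxima: Value=29, Equity=35, Bonds=49, Balanced=50, Cash=25
Best best-case = 50 → Balanced.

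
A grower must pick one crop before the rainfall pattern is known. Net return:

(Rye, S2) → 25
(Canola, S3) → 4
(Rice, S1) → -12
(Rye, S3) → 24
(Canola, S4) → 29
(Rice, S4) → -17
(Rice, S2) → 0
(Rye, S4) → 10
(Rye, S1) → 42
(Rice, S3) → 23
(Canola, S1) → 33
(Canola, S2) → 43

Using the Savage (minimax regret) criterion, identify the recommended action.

Rye

Column bests: S1=42, S2=43, S3=24, S4=29.
Canola regrets: 9, 0, 20, 0 → max 20
Rice regrets: 54, 43, 1, 46 → max 54
Rye regrets: 0, 18, 0, 19 → max 19
Smallest max regret = 19 → Rye.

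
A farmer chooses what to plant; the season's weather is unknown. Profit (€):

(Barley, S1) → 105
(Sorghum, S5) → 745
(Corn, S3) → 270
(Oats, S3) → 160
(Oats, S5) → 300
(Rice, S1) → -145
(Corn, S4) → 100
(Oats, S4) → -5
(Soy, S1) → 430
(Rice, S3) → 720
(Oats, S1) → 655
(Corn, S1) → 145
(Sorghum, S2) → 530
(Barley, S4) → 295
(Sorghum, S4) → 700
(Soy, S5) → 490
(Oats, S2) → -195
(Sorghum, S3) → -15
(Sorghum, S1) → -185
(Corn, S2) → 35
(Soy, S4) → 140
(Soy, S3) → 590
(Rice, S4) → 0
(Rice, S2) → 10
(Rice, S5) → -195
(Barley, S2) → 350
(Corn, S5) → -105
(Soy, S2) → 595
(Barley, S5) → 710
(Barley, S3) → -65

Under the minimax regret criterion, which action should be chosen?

Soy

Column bests: S1=655, S2=595, S3=720, S4=700, S5=745.
Oats regrets: 0, 790, 560, 705, 445 → max 790
Barley regrets: 550, 245, 785, 405, 35 → max 785
Sorghum regrets: 840, 65, 735, 0, 0 → max 840
Corn regrets: 510, 560, 450, 600, 850 → max 850
Soy regrets: 225, 0, 130, 560, 255 → max 560
Rice regrets: 800, 585, 0, 700, 940 → max 940
Smallest max regret = 560 → Soy.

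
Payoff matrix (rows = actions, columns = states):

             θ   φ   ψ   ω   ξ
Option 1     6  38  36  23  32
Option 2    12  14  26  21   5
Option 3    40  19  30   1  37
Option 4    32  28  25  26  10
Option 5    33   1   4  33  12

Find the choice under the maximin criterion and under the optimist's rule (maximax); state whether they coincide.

Row minima: Option 1=6, Option 2=5, Option 3=1, Option 4=10, Option 5=1
Best worst-case = 10 → Option 4.
Row maxima: Option 1=38, Option 2=26, Option 3=40, Option 4=32, Option 5=33
Best best-case = 40 → Option 3.

maximin → Option 4; maximax → Option 3 (disagree)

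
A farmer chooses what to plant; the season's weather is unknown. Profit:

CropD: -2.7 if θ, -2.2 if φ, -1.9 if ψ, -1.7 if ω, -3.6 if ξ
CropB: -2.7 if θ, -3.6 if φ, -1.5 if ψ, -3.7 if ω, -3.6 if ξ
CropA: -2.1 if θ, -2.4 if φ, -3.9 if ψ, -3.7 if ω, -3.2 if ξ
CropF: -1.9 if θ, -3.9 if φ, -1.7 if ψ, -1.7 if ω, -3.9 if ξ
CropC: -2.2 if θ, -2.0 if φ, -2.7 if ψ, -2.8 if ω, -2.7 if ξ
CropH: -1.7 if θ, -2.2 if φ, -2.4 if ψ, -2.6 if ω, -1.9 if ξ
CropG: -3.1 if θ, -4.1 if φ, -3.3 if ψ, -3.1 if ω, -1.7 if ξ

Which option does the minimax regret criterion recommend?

Column bests: θ=-1.7, φ=-2.0, ψ=-1.5, ω=-1.7, ξ=-1.7.
CropD regrets: 1.0, 0.2, 0.4, 0.0, 1.9 → max 1.9
CropB regrets: 1.0, 1.6, 0.0, 2.0, 1.9 → max 2.0
CropA regrets: 0.4, 0.4, 2.4, 2.0, 1.5 → max 2.4
CropF regrets: 0.2, 1.9, 0.2, 0.0, 2.2 → max 2.2
CropC regrets: 0.5, 0.0, 1.2, 1.1, 1.0 → max 1.2
CropH regrets: 0.0, 0.2, 0.9, 0.9, 0.2 → max 0.9
CropG regrets: 1.4, 2.1, 1.8, 1.4, 0.0 → max 2.1
Smallest max regret = 0.9 → CropH.

CropH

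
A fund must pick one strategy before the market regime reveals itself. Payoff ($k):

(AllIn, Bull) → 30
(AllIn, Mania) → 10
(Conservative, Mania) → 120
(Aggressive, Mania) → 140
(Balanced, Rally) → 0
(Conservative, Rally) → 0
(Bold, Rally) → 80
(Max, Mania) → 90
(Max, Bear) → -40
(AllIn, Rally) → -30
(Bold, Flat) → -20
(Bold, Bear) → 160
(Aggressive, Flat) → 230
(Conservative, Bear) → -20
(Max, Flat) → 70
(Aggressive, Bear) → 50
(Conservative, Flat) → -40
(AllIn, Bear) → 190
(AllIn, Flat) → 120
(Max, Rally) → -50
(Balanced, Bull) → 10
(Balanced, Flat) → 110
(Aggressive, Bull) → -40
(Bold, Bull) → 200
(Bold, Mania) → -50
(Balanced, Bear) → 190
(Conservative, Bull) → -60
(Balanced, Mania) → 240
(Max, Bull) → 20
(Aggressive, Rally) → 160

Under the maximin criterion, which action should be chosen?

Balanced

Row minima: Conservative=-60, Balanced=0, Aggressive=-40, Bold=-50, AllIn=-30, Max=-50
Best worst-case = 0 → Balanced.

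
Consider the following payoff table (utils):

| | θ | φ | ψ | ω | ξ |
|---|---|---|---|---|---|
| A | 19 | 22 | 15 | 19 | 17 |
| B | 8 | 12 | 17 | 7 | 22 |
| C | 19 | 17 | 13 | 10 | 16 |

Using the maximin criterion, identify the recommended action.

A

Row minima: A=15, B=7, C=10
Best worst-case = 15 → A.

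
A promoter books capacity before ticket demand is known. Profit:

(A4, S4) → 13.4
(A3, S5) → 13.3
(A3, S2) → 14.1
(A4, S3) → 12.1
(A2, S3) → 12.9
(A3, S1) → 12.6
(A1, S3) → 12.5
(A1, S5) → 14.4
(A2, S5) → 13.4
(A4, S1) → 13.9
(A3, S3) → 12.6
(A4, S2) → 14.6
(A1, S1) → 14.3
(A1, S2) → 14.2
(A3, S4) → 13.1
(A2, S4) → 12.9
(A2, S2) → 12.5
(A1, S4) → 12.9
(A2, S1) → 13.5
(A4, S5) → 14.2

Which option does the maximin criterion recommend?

A3

Row minima: A1=12.5, A2=12.5, A3=12.6, A4=12.1
Best worst-case = 12.6 → A3.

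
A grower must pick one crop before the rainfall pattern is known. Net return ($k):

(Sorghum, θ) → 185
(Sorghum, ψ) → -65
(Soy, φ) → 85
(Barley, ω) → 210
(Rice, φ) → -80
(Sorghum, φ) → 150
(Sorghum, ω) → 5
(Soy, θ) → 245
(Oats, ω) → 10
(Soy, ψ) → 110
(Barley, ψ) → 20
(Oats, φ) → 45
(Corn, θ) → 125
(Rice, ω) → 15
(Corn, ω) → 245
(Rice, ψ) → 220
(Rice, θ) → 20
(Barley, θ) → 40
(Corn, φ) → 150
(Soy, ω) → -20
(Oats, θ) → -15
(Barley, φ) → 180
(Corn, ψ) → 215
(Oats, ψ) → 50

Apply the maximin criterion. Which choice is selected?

Corn

Row minima: Soy=-20, Barley=20, Rice=-80, Corn=125, Oats=-15, Sorghum=-65
Best worst-case = 125 → Corn.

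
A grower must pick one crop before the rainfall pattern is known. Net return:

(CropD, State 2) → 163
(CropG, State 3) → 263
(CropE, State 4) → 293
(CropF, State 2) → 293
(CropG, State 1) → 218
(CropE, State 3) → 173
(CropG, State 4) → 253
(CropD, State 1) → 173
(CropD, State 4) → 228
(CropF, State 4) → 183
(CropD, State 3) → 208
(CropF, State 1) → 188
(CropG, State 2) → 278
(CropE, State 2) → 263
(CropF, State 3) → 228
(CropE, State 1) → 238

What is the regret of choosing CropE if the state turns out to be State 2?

Best payoff under State 2 is 293.
Regret = 293 − 263 = 30.

30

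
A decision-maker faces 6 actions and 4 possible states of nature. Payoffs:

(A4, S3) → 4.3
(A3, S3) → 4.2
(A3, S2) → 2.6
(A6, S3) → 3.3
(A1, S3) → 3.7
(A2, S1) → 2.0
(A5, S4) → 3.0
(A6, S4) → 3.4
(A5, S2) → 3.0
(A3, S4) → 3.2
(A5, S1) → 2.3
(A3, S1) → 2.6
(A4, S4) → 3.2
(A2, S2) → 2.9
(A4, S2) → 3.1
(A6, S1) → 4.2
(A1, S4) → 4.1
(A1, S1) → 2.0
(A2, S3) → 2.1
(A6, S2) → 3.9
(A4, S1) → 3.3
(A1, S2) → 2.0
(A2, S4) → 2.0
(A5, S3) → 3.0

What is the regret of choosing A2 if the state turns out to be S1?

Best payoff under S1 is 4.2.
Regret = 4.2 − 2.0 = 2.2.

2.2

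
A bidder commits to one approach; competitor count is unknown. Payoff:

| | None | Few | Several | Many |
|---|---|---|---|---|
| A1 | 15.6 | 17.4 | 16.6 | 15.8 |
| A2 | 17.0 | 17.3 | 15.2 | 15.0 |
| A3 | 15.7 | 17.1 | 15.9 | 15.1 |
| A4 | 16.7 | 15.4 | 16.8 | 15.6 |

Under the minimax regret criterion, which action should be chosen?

A3

Column bests: None=17.0, Few=17.4, Several=16.8, Many=15.8.
A1 regrets: 1.4, 0.0, 0.2, 0.0 → max 1.4
A2 regrets: 0.0, 0.1, 1.6, 0.8 → max 1.6
A3 regrets: 1.3, 0.3, 0.9, 0.7 → max 1.3
A4 regrets: 0.3, 2.0, 0.0, 0.2 → max 2.0
Smallest max regret = 1.3 → A3.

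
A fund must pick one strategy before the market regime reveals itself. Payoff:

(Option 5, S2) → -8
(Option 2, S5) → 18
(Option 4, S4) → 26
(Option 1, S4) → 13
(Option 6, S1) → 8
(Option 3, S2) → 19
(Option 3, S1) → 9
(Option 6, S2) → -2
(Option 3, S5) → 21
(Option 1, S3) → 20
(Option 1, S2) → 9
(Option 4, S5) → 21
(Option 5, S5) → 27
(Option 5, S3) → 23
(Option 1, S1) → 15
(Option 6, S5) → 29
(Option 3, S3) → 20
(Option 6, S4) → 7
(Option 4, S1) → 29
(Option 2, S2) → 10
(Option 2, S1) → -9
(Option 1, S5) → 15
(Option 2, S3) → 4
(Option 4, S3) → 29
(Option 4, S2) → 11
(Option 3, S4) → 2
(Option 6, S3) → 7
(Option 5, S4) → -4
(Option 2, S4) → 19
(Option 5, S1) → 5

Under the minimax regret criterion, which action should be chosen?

Option 4

Column bests: S1=29, S2=19, S3=29, S4=26, S5=29.
Option 1 regrets: 14, 10, 9, 13, 14 → max 14
Option 2 regrets: 38, 9, 25, 7, 11 → max 38
Option 3 regrets: 20, 0, 9, 24, 8 → max 24
Option 4 regrets: 0, 8, 0, 0, 8 → max 8
Option 5 regrets: 24, 27, 6, 30, 2 → max 30
Option 6 regrets: 21, 21, 22, 19, 0 → max 22
Smallest max regret = 8 → Option 4.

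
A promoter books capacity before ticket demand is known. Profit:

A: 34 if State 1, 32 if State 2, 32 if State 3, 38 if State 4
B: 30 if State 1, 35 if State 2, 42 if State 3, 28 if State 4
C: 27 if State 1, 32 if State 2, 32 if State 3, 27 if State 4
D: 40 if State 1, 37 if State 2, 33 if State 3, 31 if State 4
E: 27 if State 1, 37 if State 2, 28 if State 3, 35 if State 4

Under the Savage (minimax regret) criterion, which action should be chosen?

Column bests: State 1=40, State 2=37, State 3=42, State 4=38.
A regrets: 6, 5, 10, 0 → max 10
B regrets: 10, 2, 0, 10 → max 10
C regrets: 13, 5, 10, 11 → max 13
D regrets: 0, 0, 9, 7 → max 9
E regrets: 13, 0, 14, 3 → max 14
Smallest max regret = 9 → D.

D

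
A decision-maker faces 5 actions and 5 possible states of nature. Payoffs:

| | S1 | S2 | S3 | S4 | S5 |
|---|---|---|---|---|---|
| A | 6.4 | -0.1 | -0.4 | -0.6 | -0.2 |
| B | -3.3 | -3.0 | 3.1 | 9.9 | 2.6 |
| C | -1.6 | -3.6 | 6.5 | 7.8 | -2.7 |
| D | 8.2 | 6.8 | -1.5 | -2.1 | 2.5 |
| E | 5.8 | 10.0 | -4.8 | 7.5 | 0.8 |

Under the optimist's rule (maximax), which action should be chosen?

Row maxima: A=6.4, B=9.9, C=7.8, D=8.2, E=10.0
Best best-case = 10.0 → E.

E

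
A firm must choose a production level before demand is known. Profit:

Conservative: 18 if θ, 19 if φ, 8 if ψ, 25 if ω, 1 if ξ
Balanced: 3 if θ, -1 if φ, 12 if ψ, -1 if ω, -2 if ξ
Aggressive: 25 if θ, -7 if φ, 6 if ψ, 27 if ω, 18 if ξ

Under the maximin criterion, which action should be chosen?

Conservative

Row minima: Conservative=1, Balanced=-2, Aggressive=-7
Best worst-case = 1 → Conservative.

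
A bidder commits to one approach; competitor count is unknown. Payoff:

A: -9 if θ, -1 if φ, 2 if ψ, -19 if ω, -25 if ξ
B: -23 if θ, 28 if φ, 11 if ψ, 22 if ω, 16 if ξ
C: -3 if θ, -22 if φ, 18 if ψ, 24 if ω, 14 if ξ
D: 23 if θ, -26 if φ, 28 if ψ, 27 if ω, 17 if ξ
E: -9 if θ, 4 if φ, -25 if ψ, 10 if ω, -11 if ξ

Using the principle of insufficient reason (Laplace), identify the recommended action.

Row averages: A=-10.4, B=10.8, C=6.2, D=13.8, E=-6.2
Highest average = 13.8 → D.

D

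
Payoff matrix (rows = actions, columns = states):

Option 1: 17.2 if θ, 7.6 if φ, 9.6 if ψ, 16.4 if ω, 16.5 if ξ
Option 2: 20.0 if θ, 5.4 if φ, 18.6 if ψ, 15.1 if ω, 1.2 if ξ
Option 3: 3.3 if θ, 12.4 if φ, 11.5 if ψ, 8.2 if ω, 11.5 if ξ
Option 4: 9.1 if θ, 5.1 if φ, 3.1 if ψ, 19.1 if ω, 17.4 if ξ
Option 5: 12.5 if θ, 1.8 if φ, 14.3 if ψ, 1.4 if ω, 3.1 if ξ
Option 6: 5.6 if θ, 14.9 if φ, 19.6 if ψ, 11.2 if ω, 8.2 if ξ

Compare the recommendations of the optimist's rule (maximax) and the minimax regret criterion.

maximax → Option 2; minimax regret → Option 1 (disagree)

Row maxima: Option 1=17.2, Option 2=20.0, Option 3=12.4, Option 4=19.1, Option 5=14.3, Option 6=19.6
Best best-case = 20.0 → Option 2.
Column bests: θ=20.0, φ=14.9, ψ=19.6, ω=19.1, ξ=17.4.
Option 1 regrets: 2.8, 7.3, 10.0, 2.7, 0.9 → max 10.0
Option 2 regrets: 0.0, 9.5, 1.0, 4.0, 16.2 → max 16.2
Option 3 regrets: 16.7, 2.5, 8.1, 10.9, 5.9 → max 16.7
Option 4 regrets: 10.9, 9.8, 16.5, 0.0, 0.0 → max 16.5
Option 5 regrets: 7.5, 13.1, 5.3, 17.7, 14.3 → max 17.7
Option 6 regrets: 14.4, 0.0, 0.0, 7.9, 9.2 → max 14.4
Smallest max regret = 10.0 → Option 1.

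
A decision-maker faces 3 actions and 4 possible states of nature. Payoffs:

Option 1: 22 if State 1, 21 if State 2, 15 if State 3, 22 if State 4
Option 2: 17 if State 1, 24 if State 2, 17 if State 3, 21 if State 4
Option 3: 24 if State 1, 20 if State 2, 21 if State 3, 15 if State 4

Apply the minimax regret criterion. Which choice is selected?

Column bests: State 1=24, State 2=24, State 3=21, State 4=22.
Option 1 regrets: 2, 3, 6, 0 → max 6
Option 2 regrets: 7, 0, 4, 1 → max 7
Option 3 regrets: 0, 4, 0, 7 → max 7
Smallest max regret = 6 → Option 1.

Option 1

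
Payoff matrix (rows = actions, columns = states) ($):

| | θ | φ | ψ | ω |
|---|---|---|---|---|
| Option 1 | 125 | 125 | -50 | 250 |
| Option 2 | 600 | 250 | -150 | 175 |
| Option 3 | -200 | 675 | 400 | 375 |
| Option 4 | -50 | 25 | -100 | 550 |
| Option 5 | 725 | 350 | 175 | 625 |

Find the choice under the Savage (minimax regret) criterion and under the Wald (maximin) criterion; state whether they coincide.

Column bests: θ=725, φ=675, ψ=400, ω=625.
Option 1 regrets: 600, 550, 450, 375 → max 600
Option 2 regrets: 125, 425, 550, 450 → max 550
Option 3 regrets: 925, 0, 0, 250 → max 925
Option 4 regrets: 775, 650, 500, 75 → max 775
Option 5 regrets: 0, 325, 225, 0 → max 325
Smallest max regret = 325 → Option 5.
Row minima: Option 1=-50, Option 2=-150, Option 3=-200, Option 4=-100, Option 5=175
Best worst-case = 175 → Option 5.

minimax regret → Option 5; maximin → Option 5 (agree)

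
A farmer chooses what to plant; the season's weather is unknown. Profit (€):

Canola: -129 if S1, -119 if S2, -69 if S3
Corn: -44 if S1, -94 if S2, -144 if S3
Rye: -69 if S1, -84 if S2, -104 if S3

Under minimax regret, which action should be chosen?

Rye

Column bests: S1=-44, S2=-84, S3=-69.
Canola regrets: 85, 35, 0 → max 85
Corn regrets: 0, 10, 75 → max 75
Rye regrets: 25, 0, 35 → max 35
Smallest max regret = 35 → Rye.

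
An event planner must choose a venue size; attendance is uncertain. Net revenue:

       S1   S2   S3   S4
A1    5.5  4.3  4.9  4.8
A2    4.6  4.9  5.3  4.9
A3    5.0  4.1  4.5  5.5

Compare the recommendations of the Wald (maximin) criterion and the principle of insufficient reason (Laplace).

maximin → A2; laplace → A2 (agree)

Row minima: A1=4.3, A2=4.6, A3=4.1
Best worst-case = 4.6 → A2.
Row averages: A1=4.875, A2=4.925, A3=4.775
Highest average = 4.925 → A2.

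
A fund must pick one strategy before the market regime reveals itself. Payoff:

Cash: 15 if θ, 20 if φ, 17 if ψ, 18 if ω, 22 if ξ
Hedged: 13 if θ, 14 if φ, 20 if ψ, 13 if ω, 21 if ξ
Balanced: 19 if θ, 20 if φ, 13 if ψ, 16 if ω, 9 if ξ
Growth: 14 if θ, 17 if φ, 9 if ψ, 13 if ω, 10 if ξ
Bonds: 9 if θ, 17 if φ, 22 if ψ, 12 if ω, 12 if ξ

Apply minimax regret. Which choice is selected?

Cash

Column bests: θ=19, φ=20, ψ=22, ω=18, ξ=22.
Cash regrets: 4, 0, 5, 0, 0 → max 5
Hedged regrets: 6, 6, 2, 5, 1 → max 6
Balanced regrets: 0, 0, 9, 2, 13 → max 13
Growth regrets: 5, 3, 13, 5, 12 → max 13
Bonds regrets: 10, 3, 0, 6, 10 → max 10
Smallest max regret = 5 → Cash.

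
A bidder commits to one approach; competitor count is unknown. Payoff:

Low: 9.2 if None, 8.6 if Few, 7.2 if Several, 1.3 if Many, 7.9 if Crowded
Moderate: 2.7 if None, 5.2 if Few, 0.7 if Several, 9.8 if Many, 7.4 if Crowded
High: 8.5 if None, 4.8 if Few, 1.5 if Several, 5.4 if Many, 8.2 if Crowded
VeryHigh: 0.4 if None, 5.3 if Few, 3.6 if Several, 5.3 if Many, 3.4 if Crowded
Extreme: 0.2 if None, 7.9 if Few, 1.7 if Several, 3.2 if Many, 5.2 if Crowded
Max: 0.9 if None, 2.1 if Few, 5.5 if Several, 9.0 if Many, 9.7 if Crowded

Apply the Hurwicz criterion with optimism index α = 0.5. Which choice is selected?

Low: 0.5·9.2 + 0.5·1.3 = 5.25
Moderate: 0.5·9.8 + 0.5·0.7 = 5.25
High: 0.5·8.5 + 0.5·1.5 = 5
VeryHigh: 0.5·5.3 + 0.5·0.4 = 2.85
Extreme: 0.5·7.9 + 0.5·0.2 = 4.05
Max: 0.5·9.7 + 0.5·0.9 = 5.3
Highest Hurwicz score = 5.3 → Max.

Max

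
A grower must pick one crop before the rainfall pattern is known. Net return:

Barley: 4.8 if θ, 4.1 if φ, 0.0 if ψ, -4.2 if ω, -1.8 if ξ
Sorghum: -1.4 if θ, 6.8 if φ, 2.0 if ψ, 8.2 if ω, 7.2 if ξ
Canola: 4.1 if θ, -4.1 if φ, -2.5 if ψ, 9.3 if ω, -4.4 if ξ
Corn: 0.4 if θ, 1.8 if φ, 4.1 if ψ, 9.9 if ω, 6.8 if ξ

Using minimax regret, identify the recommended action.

Column bests: θ=4.8, φ=6.8, ψ=4.1, ω=9.9, ξ=7.2.
Barley regrets: 0.0, 2.7, 4.1, 14.1, 9.0 → max 14.1
Sorghum regrets: 6.2, 0.0, 2.1, 1.7, 0.0 → max 6.2
Canola regrets: 0.7, 10.9, 6.6, 0.6, 11.6 → max 11.6
Corn regrets: 4.4, 5.0, 0.0, 0.0, 0.4 → max 5.0
Smallest max regret = 5.0 → Corn.

Corn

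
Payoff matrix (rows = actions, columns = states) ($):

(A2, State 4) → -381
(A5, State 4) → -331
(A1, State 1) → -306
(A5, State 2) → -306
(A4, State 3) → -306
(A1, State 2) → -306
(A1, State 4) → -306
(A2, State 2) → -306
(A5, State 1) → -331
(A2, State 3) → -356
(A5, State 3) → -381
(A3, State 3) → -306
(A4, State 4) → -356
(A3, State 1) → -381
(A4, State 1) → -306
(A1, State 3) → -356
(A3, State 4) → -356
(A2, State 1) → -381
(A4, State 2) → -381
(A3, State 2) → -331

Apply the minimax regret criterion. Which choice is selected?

Column bests: State 1=-306, State 2=-306, State 3=-306, State 4=-306.
A1 regrets: 0, 0, 50, 0 → max 50
A2 regrets: 75, 0, 50, 75 → max 75
A3 regrets: 75, 25, 0, 50 → max 75
A4 regrets: 0, 75, 0, 50 → max 75
A5 regrets: 25, 0, 75, 25 → max 75
Smallest max regret = 50 → A1.

A1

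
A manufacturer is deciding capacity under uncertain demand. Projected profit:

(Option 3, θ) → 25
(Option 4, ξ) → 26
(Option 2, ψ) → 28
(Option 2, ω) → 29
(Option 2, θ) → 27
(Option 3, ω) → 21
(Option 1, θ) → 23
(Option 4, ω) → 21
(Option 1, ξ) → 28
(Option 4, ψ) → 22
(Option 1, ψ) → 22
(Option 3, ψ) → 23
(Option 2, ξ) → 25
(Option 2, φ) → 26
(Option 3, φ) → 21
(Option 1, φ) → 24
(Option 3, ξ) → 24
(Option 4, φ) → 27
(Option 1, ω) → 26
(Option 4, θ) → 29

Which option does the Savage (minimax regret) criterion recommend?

Option 2

Column bests: θ=29, φ=27, ψ=28, ω=29, ξ=28.
Option 1 regrets: 6, 3, 6, 3, 0 → max 6
Option 2 regrets: 2, 1, 0, 0, 3 → max 3
Option 3 regrets: 4, 6, 5, 8, 4 → max 8
Option 4 regrets: 0, 0, 6, 8, 2 → max 8
Smallest max regret = 3 → Option 2.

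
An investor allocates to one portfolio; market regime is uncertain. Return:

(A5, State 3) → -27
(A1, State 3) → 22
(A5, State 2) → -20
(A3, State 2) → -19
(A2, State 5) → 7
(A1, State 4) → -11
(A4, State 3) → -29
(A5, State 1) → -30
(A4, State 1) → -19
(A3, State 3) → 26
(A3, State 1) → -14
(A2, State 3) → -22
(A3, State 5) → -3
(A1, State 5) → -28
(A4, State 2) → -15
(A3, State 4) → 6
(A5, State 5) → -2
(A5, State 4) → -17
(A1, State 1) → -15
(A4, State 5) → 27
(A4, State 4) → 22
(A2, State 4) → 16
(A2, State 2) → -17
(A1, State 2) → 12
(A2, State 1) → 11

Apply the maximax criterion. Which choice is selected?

Row maxima: A1=22, A2=16, A3=26, A4=27, A5=-2
Best best-case = 27 → A4.

A4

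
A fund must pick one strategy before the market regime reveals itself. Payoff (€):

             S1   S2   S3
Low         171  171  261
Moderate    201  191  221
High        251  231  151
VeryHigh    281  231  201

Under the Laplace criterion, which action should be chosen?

Row averages: Low=201, Moderate=613/3, High=211, VeryHigh=713/3
Highest average = 713/3 → VeryHigh.

VeryHigh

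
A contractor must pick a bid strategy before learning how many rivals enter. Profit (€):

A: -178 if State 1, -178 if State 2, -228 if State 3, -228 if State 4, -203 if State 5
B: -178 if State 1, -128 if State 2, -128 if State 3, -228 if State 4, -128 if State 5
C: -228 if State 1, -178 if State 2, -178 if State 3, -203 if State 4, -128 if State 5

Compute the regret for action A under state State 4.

Best payoff under State 4 is -203.
Regret = -203 − (-228) = 25.

25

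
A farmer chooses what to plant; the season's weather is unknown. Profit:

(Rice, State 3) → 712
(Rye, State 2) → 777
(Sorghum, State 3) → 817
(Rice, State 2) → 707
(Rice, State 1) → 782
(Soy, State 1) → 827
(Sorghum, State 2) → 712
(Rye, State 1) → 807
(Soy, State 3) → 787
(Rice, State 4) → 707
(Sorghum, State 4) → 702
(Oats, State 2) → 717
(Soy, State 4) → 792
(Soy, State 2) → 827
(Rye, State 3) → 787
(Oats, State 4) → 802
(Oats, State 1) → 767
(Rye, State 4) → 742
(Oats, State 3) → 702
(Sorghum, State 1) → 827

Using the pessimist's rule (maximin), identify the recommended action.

Soy

Row minima: Rice=707, Oats=702, Soy=787, Sorghum=702, Rye=742
Best worst-case = 787 → Soy.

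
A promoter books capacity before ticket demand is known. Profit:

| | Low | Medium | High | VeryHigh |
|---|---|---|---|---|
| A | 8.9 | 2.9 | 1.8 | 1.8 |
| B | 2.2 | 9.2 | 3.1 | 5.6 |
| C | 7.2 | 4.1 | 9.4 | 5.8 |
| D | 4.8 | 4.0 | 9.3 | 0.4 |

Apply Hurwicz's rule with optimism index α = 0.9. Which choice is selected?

A: 0.9·8.9 + 0.1·1.8 = 8.19
B: 0.9·9.2 + 0.1·2.2 = 8.5
C: 0.9·9.4 + 0.1·4.1 = 8.87
D: 0.9·9.3 + 0.1·0.4 = 8.41
Highest Hurwicz score = 8.87 → C.

C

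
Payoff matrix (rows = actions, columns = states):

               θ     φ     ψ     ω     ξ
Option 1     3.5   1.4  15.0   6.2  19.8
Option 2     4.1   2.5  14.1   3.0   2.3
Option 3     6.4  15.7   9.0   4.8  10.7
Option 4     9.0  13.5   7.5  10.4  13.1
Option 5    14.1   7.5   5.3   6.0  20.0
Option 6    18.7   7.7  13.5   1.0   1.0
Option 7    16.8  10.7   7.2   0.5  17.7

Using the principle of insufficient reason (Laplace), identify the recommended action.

Row averages: Option 1=9.18, Option 2=5.2, Option 3=9.32, Option 4=10.7, Option 5=10.58, Option 6=8.38, Option 7=10.58
Highest average = 10.7 → Option 4.

Option 4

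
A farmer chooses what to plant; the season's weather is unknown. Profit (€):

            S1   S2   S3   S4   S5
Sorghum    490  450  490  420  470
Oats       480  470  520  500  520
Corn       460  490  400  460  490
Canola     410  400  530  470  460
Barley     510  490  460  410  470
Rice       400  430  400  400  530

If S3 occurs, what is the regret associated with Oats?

Best payoff under S3 is 530.
Regret = 530 − 520 = 10.

10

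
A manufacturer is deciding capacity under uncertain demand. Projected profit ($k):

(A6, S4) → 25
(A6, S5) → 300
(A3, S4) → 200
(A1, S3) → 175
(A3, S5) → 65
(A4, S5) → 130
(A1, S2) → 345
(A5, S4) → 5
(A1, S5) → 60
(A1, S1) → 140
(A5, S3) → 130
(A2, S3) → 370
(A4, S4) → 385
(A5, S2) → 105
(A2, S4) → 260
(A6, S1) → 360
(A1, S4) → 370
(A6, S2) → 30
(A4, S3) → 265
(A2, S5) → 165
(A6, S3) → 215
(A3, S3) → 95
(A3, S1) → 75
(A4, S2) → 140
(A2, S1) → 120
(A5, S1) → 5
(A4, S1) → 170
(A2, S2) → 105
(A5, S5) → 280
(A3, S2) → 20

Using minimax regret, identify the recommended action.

Column bests: S1=360, S2=345, S3=370, S4=385, S5=300.
A1 regrets: 220, 0, 195, 15, 240 → max 240
A2 regrets: 240, 240, 0, 125, 135 → max 240
A3 regrets: 285, 325, 275, 185, 235 → max 325
A4 regrets: 190, 205, 105, 0, 170 → max 205
A5 regrets: 355, 240, 240, 380, 20 → max 380
A6 regrets: 0, 315, 155, 360, 0 → max 360
Smallest max regret = 205 → A4.

A4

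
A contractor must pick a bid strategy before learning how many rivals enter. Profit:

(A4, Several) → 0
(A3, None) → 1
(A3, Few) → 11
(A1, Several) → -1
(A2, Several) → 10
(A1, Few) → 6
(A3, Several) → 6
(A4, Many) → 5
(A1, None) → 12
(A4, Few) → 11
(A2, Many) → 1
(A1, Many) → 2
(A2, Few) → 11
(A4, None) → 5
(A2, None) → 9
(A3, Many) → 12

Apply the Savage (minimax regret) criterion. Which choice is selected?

Column bests: None=12, Few=11, Several=10, Many=12.
A1 regrets: 0, 5, 11, 10 → max 11
A2 regrets: 3, 0, 0, 11 → max 11
A3 regrets: 11, 0, 4, 0 → max 11
A4 regrets: 7, 0, 10, 7 → max 10
Smallest max regret = 10 → A4.

A4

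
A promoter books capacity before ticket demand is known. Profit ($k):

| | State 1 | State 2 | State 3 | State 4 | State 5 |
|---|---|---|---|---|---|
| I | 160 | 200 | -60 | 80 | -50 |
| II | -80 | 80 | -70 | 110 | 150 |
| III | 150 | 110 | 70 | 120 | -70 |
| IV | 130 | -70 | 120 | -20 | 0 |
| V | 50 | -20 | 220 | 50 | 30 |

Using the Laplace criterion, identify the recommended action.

III

Row averages: I=66, II=38, III=76, IV=32, V=66
Highest average = 76 → III.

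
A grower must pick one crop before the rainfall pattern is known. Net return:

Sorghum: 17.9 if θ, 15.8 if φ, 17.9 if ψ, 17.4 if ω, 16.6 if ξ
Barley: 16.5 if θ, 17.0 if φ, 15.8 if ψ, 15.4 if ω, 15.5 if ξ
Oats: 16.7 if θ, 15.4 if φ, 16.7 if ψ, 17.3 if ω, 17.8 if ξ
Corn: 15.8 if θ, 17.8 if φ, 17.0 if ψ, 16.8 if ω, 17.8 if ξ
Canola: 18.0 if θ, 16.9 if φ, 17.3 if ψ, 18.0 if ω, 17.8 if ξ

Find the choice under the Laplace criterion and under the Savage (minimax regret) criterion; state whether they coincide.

Row averages: Sorghum=17.12, Barley=16.04, Oats=16.78, Corn=17.04, Canola=17.6
Highest average = 17.6 → Canola.
Column bests: θ=18.0, φ=17.8, ψ=17.9, ω=18.0, ξ=17.8.
Sorghum regrets: 0.1, 2.0, 0.0, 0.6, 1.2 → max 2.0
Barley regrets: 1.5, 0.8, 2.1, 2.6, 2.3 → max 2.6
Oats regrets: 1.3, 2.4, 1.2, 0.7, 0.0 → max 2.4
Corn regrets: 2.2, 0.0, 0.9, 1.2, 0.0 → max 2.2
Canola regrets: 0.0, 0.9, 0.6, 0.0, 0.0 → max 0.9
Smallest max regret = 0.9 → Canola.

laplace → Canola; minimax regret → Canola (agree)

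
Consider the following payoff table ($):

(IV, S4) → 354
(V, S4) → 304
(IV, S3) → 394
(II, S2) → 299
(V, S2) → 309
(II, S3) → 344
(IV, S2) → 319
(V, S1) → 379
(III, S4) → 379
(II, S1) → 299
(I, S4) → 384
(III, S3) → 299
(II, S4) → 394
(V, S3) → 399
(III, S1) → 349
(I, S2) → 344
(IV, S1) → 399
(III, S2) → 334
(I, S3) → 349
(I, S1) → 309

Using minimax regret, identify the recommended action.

Column bests: S1=399, S2=344, S3=399, S4=394.
I regrets: 90, 0, 50, 10 → max 90
II regrets: 100, 45, 55, 0 → max 100
III regrets: 50, 10, 100, 15 → max 100
IV regrets: 0, 25, 5, 40 → max 40
V regrets: 20, 35, 0, 90 → max 90
Smallest max regret = 40 → IV.

IV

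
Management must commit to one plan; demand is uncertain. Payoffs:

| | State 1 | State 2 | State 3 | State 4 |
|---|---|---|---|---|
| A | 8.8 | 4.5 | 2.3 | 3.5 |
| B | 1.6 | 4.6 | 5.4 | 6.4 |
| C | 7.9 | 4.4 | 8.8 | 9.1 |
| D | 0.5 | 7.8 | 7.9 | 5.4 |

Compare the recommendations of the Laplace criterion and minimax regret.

laplace → C; minimax regret → C (agree)

Row averages: A=4.775, B=4.5, C=7.55, D=5.4
Highest average = 7.55 → C.
Column bests: State 1=8.8, State 2=7.8, State 3=8.8, State 4=9.1.
A regrets: 0.0, 3.3, 6.5, 5.6 → max 6.5
B regrets: 7.2, 3.2, 3.4, 2.7 → max 7.2
C regrets: 0.9, 3.4, 0.0, 0.0 → max 3.4
D regrets: 8.3, 0.0, 0.9, 3.7 → max 8.3
Smallest max regret = 3.4 → C.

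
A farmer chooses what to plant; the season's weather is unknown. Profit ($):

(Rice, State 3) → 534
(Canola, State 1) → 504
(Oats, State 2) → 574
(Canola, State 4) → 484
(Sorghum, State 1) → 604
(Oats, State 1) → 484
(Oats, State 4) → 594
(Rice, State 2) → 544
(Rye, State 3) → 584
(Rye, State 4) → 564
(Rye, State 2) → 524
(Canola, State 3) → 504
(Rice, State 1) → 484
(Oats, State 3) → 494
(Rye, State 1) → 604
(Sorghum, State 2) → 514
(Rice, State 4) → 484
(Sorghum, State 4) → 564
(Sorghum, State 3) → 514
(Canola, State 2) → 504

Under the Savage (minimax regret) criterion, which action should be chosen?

Column bests: State 1=604, State 2=574, State 3=584, State 4=594.
Rice regrets: 120, 30, 50, 110 → max 120
Sorghum regrets: 0, 60, 70, 30 → max 70
Rye regrets: 0, 50, 0, 30 → max 50
Oats regrets: 120, 0, 90, 0 → max 120
Canola regrets: 100, 70, 80, 110 → max 110
Smallest max regret = 50 → Rye.

Rye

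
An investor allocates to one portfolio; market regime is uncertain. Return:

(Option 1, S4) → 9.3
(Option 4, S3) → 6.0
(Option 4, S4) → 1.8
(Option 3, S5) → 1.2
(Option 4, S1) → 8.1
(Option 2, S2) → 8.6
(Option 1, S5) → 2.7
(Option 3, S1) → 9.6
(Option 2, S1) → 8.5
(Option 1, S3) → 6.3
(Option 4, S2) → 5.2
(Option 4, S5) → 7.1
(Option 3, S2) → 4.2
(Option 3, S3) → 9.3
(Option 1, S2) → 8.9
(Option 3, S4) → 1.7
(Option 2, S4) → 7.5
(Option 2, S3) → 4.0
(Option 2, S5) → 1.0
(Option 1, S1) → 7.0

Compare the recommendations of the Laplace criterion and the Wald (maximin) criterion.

laplace → Option 1; maximin → Option 1 (agree)

Row averages: Option 1=6.84, Option 2=5.92, Option 3=5.2, Option 4=5.64
Highest average = 6.84 → Option 1.
Row minima: Option 1=2.7, Option 2=1.0, Option 3=1.2, Option 4=1.8
Best worst-case = 2.7 → Option 1.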